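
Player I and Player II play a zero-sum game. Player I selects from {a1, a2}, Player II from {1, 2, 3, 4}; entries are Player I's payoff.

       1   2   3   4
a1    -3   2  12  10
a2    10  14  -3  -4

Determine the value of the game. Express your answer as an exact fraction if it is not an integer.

Row minima: a1 → -3, a2 → -4; maximin = -3.
Column maxima: 1 → 10, 2 → 14, 3 → 12, 4 → 10; minimax = 10.
-3 ≠ 10, so there is no saddle point; optimal play is mixed.
2 is strictly dominated by 1 (it gives Player I strictly more in every row), so Player II never plays it.
3 is strictly dominated by 4 (it gives Player I strictly more in every row), so Player II never plays it.
On the remaining 2×2 (a1, a2 vs 1, 4):
Let Player I play a1 with probability p. Expected payoff against 1: (-3)p + 10(1−p) = −13p + 10; against 4: 10p + (-4)(1−p) = 14p − 4.
Setting these equal: −13p + 10 = 14p − 4 ⇒ −27p = -14 ⇒ p = 14/27, and the value is (-13)·(14/27) + 10 = 88/27.
For Player II: with q = P(1), equating a1's and a2's payoffs gives −13q + 10 = 14q − 4 ⇒ q = 14/27.

88/27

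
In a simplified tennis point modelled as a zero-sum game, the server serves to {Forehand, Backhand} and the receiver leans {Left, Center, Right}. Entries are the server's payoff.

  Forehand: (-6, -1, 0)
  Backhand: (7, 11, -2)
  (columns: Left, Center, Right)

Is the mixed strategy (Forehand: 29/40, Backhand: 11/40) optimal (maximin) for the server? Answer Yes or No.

Against Left this mix gives (29/40)·(-6) + (11/40)·7 = -97/40.
Against Center this mix gives (29/40)·(-1) + (11/40)·11 = 23/10.
Against Right this mix gives (29/40)·0 + (11/40)·(-2) = -11/20.
The receiver will play Left, holding the server to -97/40. Shifting weight toward the row that does better against Left would raise this floor (the equalizing mix achieves -4/5 against both Left and Right), so the proposed strategy is not optimal.

No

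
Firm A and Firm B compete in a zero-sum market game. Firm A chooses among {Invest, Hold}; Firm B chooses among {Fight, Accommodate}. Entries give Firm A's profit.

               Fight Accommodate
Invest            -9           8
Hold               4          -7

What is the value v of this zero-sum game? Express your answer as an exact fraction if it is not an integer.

-31/28

Row minima: Invest → -9, Hold → -7; maximin = -7.
Column maxima: Fight → 4, Accommodate → 8; minimax = 4.
-7 ≠ 4, so there is no saddle point; optimal play is mixed.
Let Firm A play Invest with probability p. Expected payoff against Fight: (-9)p + 4(1−p) = −13p + 4; against Accommodate: 8p + (-7)(1−p) = 15p − 7.
Setting these equal: −13p + 4 = 15p − 7 ⇒ −28p = -11 ⇒ p = 11/28, and the value is (-13)·(11/28) + 4 = -31/28.
For Firm B: with q = P(Fight), equating Invest's and Hold's payoffs gives −17q + 8 = 11q − 7 ⇒ q = 15/28.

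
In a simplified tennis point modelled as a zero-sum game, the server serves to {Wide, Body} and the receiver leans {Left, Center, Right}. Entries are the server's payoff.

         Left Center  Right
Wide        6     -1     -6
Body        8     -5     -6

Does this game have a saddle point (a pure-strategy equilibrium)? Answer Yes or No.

Yes

Row minima: Wide → -6, Body → -6; maximin = -6.
Column maxima: Left → 8, Center → -1, Right → -6; minimax = -6.
maximin = minimax = -6, so a saddle point exists.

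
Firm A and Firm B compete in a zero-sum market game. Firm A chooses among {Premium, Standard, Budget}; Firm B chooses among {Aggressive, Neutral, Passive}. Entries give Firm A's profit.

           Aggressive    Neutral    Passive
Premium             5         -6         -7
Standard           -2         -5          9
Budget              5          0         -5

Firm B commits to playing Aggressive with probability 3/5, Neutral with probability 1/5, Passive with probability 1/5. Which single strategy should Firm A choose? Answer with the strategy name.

Budget

Expected payoff of Premium: (3/5)·5 + (1/5)·(-6) + (1/5)·(-7) = 2/5.
Expected payoff of Standard: (3/5)·(-2) + (1/5)·(-5) + (1/5)·9 = -2/5.
Expected payoff of Budget: (3/5)·5 + (1/5)·0 + (1/5)·(-5) = 2.
The largest is 2, so Firm A's best response is Budget.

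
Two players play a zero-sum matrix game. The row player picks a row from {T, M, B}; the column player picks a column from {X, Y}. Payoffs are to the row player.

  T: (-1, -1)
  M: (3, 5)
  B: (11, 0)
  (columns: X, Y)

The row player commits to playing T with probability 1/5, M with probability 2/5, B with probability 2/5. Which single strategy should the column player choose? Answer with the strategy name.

If the column player plays X, the row player's expected payoff is (1/5)·(-1) + (2/5)·3 + (2/5)·11 = 27/5.
If the column player plays Y, the row player's expected payoff is (1/5)·(-1) + (2/5)·5 + (2/5)·0 = 9/5.
The column player minimizes the row player's payoff; the smallest is 9/5, so the best response is Y.

Y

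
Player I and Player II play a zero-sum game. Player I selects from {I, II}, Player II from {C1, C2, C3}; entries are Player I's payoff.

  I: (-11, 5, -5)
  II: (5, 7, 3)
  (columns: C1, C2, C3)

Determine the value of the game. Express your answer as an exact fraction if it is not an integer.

3

Row minima: I → -11, II → 3; maximin = 3.
Column maxima: C1 → 5, C2 → 7, C3 → 3; minimax = 3.
Since maximin = minimax = 3, there is a saddle point and the value is 3.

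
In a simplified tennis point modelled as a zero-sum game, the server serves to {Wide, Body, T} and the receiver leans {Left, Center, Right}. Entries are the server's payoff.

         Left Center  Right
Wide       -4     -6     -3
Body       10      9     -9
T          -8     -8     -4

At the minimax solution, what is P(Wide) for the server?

6/7

Row minima: Wide → -6, Body → -9, T → -8; maximin = -6.
Column maxima: Left → 10, Center → 9, Right → -3; minimax = -3.
-6 ≠ -3, so there is no saddle point; optimal play is mixed.
T is strictly dominated by Wide, so the server never plays it.
With T eliminated, Left is strictly dominated by Center (it gives the server strictly more in every remaining row), so the receiver never plays it.
On the remaining 2×2 (Wide, Body vs Center, Right):
Let the server play Wide with probability p. Expected payoff against Center: (-6)p + 9(1−p) = −15p + 9; against Right: (-3)p + (-9)(1−p) = 6p − 9.
Setting these equal: −15p + 9 = 6p − 9 ⇒ −21p = -18 ⇒ p = 6/7, and the value is (-15)·(6/7) + 9 = -27/7.
For the receiver: with q = P(Center), equating Wide's and Body's payoffs gives −3q − 3 = 18q − 9 ⇒ q = 2/7.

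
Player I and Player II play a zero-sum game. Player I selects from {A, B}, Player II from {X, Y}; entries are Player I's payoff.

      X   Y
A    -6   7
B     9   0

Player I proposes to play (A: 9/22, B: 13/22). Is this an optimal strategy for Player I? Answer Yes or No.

Yes

Against X this mix gives (9/22)·(-6) + (13/22)·9 = 63/22.
Against Y this mix gives (9/22)·7 + (13/22)·0 = 63/22.
All of Player II's active replies (X, Y) yield 63/22, and no column does worse for Player I. The mix makes Player II indifferent and guarantees 63/22, so it is optimal.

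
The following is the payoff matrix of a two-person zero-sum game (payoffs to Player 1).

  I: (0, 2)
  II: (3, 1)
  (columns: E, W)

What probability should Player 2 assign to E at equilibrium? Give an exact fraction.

1/4

Row minima: I → 0, II → 1; maximin = 1.
Column maxima: E → 3, W → 2; minimax = 2.
1 ≠ 2, so there is no saddle point; optimal play is mixed.
Let Player 1 play I with probability p. Expected payoff against E: 0p + 3(1−p) = −3p + 3; against W: 2p + 1(1−p) = p + 1.
Setting these equal: −3p + 3 = p + 1 ⇒ −4p = -2 ⇒ p = 1/2, and the value is (-3)·(1/2) + 3 = 3/2.
For Player 2: with q = P(E), equating I's and II's payoffs gives −2q + 2 = 2q + 1 ⇒ q = 1/4.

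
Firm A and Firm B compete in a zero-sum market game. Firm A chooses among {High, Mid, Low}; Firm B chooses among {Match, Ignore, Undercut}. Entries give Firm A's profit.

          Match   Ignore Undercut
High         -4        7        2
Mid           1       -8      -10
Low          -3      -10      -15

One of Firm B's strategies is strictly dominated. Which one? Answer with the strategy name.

Ignore

Undercut holds Firm A's payoff strictly below Ignore in every row: 2 < 7, -10 < -8, -15 < -10.
So Ignore is strictly dominated for Firm B.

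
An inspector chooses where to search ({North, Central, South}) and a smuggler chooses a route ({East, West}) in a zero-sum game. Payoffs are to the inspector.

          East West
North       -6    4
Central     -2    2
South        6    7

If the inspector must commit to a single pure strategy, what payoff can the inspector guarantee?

6

Row minima: North → -6, Central → -2, South → 6.
The best of these is 6.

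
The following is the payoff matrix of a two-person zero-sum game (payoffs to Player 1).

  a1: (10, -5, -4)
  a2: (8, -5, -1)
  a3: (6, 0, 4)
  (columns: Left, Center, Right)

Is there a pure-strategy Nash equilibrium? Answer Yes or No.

Yes

Row minima: a1 → -5, a2 → -5, a3 → 0; maximin = 0.
Column maxima: Left → 10, Center → 0, Right → 4; minimax = 0.
maximin = minimax = 0, so a saddle point exists.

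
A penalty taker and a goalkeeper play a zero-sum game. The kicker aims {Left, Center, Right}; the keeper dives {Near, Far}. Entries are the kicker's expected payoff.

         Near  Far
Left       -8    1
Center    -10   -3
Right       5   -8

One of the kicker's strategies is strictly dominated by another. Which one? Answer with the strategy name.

Center

Left gives a strictly higher payoff than Center against every column: -8 > -10, 1 > -3.
So Center is strictly dominated and the kicker never plays it.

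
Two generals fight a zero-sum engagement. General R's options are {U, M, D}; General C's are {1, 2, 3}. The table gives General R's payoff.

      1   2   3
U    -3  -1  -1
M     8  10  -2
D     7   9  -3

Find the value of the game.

Row minima: U → -3, M → -2, D → -3; maximin = -2.
Column maxima: 1 → 8, 2 → 10, 3 → -1; minimax = -1.
-2 ≠ -1, so there is no saddle point; optimal play is mixed.
D is strictly dominated by M, so General R never plays it.
2 is strictly dominated by 1 (it gives General R strictly more in every row), so General C never plays it.
On the remaining 2×2 (U, M vs 1, 3):
Let General R play U with probability p. Expected payoff against 1: (-3)p + 8(1−p) = −11p + 8; against 3: (-1)p + (-2)(1−p) = p − 2.
Setting these equal: −11p + 8 = p − 2 ⇒ −12p = -10 ⇒ p = 5/6, and the value is (-11)·(5/6) + 8 = -7/6.
For General C: with q = P(1), equating U's and M's payoffs gives −2q − 1 = 10q − 2 ⇒ q = 1/12.

-7/6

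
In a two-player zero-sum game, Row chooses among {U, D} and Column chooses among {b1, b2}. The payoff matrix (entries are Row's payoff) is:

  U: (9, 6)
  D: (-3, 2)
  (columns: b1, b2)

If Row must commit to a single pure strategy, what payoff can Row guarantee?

Row minima: U → 6, D → -3.
The best of these is 6.

6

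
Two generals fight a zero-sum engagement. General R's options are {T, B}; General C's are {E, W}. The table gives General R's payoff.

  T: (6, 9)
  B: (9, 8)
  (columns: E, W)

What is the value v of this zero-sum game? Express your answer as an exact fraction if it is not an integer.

Row minima: T → 6, B → 8; maximin = 8.
Column maxima: E → 9, W → 9; minimax = 9.
8 ≠ 9, so there is no saddle point; optimal play is mixed.
Let General R play T with probability p. Expected payoff against E: 6p + 9(1−p) = −3p + 9; against W: 9p + 8(1−p) = p + 8.
Setting these equal: −3p + 9 = p + 8 ⇒ −4p = -1 ⇒ p = 1/4, and the value is (-3)·(1/4) + 9 = 33/4.
For General C: with q = P(E), equating T's and B's payoffs gives −3q + 9 = q + 8 ⇒ q = 1/4.

33/4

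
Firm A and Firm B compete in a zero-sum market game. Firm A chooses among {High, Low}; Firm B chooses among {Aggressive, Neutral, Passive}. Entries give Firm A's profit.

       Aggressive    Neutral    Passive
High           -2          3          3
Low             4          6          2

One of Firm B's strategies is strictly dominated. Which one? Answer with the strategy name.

Aggressive holds Firm A's payoff strictly below Neutral in every row: -2 < 3, 4 < 6.
So Neutral is strictly dominated for Firm B.

Neutral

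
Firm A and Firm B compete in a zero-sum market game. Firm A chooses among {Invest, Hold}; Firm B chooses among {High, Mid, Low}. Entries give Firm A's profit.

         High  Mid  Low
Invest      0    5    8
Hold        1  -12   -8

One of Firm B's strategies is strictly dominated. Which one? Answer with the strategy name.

Mid holds Firm A's payoff strictly below Low in every row: 5 < 8, -12 < -8.
So Low is strictly dominated for Firm B.

Low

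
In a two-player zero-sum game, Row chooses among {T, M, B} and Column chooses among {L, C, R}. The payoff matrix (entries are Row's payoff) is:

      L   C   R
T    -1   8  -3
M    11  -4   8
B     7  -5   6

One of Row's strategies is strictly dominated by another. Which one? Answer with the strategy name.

B

M gives a strictly higher payoff than B against every column: 11 > 7, -4 > -5, 8 > 6.
So B is strictly dominated and Row never plays it.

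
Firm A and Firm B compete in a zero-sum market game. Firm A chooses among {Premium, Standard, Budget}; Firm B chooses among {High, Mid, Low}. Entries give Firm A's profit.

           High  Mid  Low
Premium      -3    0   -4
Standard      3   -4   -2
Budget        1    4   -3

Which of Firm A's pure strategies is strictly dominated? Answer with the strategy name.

Premium

Budget gives a strictly higher payoff than Premium against every column: 1 > -3, 4 > 0, -3 > -4.
So Premium is strictly dominated and Firm A never plays it.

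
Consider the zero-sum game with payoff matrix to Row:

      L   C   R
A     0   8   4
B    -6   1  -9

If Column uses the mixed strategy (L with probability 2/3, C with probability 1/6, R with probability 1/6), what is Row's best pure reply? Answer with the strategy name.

Expected payoff of A: (2/3)·0 + (1/6)·8 + (1/6)·4 = 2.
Expected payoff of B: (2/3)·(-6) + (1/6)·1 + (1/6)·(-9) = -16/3.
The largest is 2, so Row's best response is A.

A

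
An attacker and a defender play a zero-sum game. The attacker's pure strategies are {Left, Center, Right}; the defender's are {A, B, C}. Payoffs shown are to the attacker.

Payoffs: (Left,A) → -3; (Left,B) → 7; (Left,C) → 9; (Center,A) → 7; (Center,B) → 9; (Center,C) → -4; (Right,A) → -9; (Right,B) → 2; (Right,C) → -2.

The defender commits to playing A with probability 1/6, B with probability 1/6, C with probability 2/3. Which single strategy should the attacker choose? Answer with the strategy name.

Left

Expected payoff of Left: (1/6)·(-3) + (1/6)·7 + (2/3)·9 = 20/3.
Expected payoff of Center: (1/6)·7 + (1/6)·9 + (2/3)·(-4) = 0.
Expected payoff of Right: (1/6)·(-9) + (1/6)·2 + (2/3)·(-2) = -5/2.
The largest is 20/3, so the attacker's best response is Left.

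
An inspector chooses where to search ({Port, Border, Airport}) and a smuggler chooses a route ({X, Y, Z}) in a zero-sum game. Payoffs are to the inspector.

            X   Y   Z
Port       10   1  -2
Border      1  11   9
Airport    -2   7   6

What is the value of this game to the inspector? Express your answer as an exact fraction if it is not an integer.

Row minima: Port → -2, Border → 1, Airport → -2; maximin = 1.
Column maxima: X → 10, Y → 11, Z → 9; minimax = 9.
1 ≠ 9, so there is no saddle point; optimal play is mixed.
Airport is strictly dominated by Border, so the inspector never plays it.
Y is strictly dominated by Z (it gives the inspector strictly more in every row), so the smuggler never plays it.
On the remaining 2×2 (Port, Border vs X, Z):
Let the inspector play Port with probability p. Expected payoff against X: 10p + 1(1−p) = 9p + 1; against Z: (-2)p + 9(1−p) = −11p + 9.
Setting these equal: 9p + 1 = −11p + 9 ⇒ 20p = 8 ⇒ p = 2/5, and the value is (9)·(2/5) + 1 = 23/5.
For the smuggler: with q = P(X), equating Port's and Border's payoffs gives 12q − 2 = −8q + 9 ⇒ q = 11/20.

23/5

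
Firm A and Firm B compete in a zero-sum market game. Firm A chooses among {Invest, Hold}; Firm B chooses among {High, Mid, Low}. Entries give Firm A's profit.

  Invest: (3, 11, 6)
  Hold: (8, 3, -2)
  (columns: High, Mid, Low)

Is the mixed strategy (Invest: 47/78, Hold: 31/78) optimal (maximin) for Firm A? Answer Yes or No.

Against High this mix gives (47/78)·3 + (31/78)·8 = 389/78.
Against Mid this mix gives (47/78)·11 + (31/78)·3 = 305/39.
Against Low this mix gives (47/78)·6 + (31/78)·(-2) = 110/39.
Firm B will play Low, holding Firm A to 110/39. Shifting weight toward the row that does better against Low would raise this floor (the equalizing mix achieves 54/13 against both Low and High), so the proposed strategy is not optimal.

No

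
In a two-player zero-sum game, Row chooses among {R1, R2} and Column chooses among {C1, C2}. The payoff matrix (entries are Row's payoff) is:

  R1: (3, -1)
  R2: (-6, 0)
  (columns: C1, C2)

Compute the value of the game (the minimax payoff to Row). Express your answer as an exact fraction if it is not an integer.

Row minima: R1 → -1, R2 → -6; maximin = -1.
Column maxima: C1 → 3, C2 → 0; minimax = 0.
-1 ≠ 0, so there is no saddle point; optimal play is mixed.
Let Row play R1 with probability p. Expected payoff against C1: 3p + (-6)(1−p) = 9p − 6; against C2: (-1)p + 0(1−p) = −p.
Setting these equal: 9p − 6 = −p ⇒ 10p = 6 ⇒ p = 3/5, and the value is (9)·(3/5) − 6 = -3/5.
For Column: with q = P(C1), equating R1's and R2's payoffs gives 4q − 1 = −6q ⇒ q = 1/10.

-3/5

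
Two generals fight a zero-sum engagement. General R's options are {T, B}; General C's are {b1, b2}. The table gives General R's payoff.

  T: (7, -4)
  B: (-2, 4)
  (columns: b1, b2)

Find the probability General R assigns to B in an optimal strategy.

Row minima: T → -4, B → -2; maximin = -2.
Column maxima: b1 → 7, b2 → 4; minimax = 4.
-2 ≠ 4, so there is no saddle point; optimal play is mixed.
Let General R play T with probability p. Expected payoff against b1: 7p + (-2)(1−p) = 9p − 2; against b2: (-4)p + 4(1−p) = −8p + 4.
Setting these equal: 9p − 2 = −8p + 4 ⇒ 17p = 6 ⇒ p = 6/17, and the value is (9)·(6/17) − 2 = 20/17.
For General C: with q = P(b1), equating T's and B's payoffs gives 11q − 4 = −6q + 4 ⇒ q = 8/17.

11/17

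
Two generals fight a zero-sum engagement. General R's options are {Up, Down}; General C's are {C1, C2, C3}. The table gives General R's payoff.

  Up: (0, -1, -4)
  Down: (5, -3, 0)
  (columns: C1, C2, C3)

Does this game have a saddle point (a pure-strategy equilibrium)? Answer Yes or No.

No

Row minima: Up → -4, Down → -3; maximin = -3.
Column maxima: C1 → 5, C2 → -1, C3 → 0; minimax = -1.
-3 ≠ -1, so no pure-strategy equilibrium exists.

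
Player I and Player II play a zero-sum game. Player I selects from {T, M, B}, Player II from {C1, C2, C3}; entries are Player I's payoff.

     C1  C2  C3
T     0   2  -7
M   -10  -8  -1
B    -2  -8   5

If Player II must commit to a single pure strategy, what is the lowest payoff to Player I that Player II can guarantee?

Column maxima: C1 → 0, C2 → 2, C3 → 5.
The smallest of these is 0.

0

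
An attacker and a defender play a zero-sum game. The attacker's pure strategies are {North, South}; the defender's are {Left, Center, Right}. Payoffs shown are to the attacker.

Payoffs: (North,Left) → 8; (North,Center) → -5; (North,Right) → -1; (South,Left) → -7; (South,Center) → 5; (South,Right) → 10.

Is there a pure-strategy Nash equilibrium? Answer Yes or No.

No

Row minima: North → -5, South → -7; maximin = -5.
Column maxima: Left → 8, Center → 5, Right → 10; minimax = 5.
-5 ≠ 5, so no pure-strategy equilibrium exists.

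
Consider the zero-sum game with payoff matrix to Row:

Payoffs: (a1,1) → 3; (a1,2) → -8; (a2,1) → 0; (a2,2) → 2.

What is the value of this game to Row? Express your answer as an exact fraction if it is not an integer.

6/13

Row minima: a1 → -8, a2 → 0; maximin = 0.
Column maxima: 1 → 3, 2 → 2; minimax = 2.
0 ≠ 2, so there is no saddle point; optimal play is mixed.
Let Row play a1 with probability p. Expected payoff against 1: 3p + 0(1−p) = 3p; against 2: (-8)p + 2(1−p) = −10p + 2.
Setting these equal: 3p = −10p + 2 ⇒ 13p = 2 ⇒ p = 2/13, and the value is (3)·(2/13) = 6/13.
For Column: with q = P(1), equating a1's and a2's payoffs gives 11q − 8 = −2q + 2 ⇒ q = 10/13.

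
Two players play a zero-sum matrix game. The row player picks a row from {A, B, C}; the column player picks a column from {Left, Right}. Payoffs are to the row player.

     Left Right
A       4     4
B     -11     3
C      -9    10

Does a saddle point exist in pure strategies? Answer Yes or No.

Row minima: A → 4, B → -11, C → -9; maximin = 4.
Column maxima: Left → 4, Right → 10; minimax = 4.
maximin = minimax = 4, so a saddle point exists.

Yes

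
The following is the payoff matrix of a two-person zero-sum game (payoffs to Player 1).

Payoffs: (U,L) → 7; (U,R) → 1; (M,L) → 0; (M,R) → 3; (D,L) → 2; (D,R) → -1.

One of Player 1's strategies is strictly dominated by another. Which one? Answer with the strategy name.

D

U gives a strictly higher payoff than D against every column: 7 > 2, 1 > -1.
So D is strictly dominated and Player 1 never plays it.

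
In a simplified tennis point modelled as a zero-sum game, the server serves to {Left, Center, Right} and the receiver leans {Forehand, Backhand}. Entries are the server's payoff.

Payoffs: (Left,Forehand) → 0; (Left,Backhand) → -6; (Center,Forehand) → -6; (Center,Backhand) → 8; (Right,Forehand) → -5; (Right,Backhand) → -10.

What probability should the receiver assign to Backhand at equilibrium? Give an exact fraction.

Row minima: Left → -6, Center → -6, Right → -10; maximin = -6.
Column maxima: Forehand → 0, Backhand → 8; minimax = 0.
-6 ≠ 0, so there is no saddle point; optimal play is mixed.
Right is strictly dominated by Left, so the server never plays it.
On the remaining 2×2 (Left, Center vs Forehand, Backhand):
Let the server play Left with probability p. Expected payoff against Forehand: 0p + (-6)(1−p) = 6p − 6; against Backhand: (-6)p + 8(1−p) = −14p + 8.
Setting these equal: 6p − 6 = −14p + 8 ⇒ 20p = 14 ⇒ p = 7/10, and the value is (6)·(7/10) − 6 = -9/5.
For the receiver: with q = P(Forehand), equating Left's and Center's payoffs gives 6q − 6 = −14q + 8 ⇒ q = 7/10.

3/10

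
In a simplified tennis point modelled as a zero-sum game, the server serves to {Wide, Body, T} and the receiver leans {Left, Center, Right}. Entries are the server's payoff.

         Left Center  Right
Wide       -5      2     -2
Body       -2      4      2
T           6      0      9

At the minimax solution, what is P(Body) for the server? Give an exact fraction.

Row minima: Wide → -5, Body → -2, T → 0; maximin = 0.
Column maxima: Left → 6, Center → 4, Right → 9; minimax = 4.
0 ≠ 4, so there is no saddle point; optimal play is mixed.
Wide is strictly dominated by Body, so the server never plays it.
Right is strictly dominated by Left (it gives the server strictly more in every row), so the receiver never plays it.
On the remaining 2×2 (Body, T vs Left, Center):
Let the server play Body with probability p. Expected payoff against Left: (-2)p + 6(1−p) = −8p + 6; against Center: 4p + 0(1−p) = 4p.
Setting these equal: −8p + 6 = 4p ⇒ −12p = -6 ⇒ p = 1/2, and the value is (-8)·(1/2) + 6 = 2.
For the receiver: with q = P(Left), equating Body's and T's payoffs gives −6q + 4 = 6q ⇒ q = 1/3.

1/2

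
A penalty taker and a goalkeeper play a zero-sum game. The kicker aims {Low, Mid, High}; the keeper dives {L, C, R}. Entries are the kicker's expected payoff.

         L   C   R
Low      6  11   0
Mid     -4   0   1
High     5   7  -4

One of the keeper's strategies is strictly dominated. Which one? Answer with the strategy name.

L holds the kicker's payoff strictly below C in every row: 6 < 11, -4 < 0, 5 < 7.
So C is strictly dominated for the keeper.

C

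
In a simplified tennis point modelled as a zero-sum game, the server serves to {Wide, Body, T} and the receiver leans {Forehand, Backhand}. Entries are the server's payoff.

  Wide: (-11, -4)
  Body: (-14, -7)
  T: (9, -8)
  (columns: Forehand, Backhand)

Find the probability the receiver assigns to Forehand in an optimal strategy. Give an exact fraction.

Row minima: Wide → -11, Body → -14, T → -8; maximin = -8.
Column maxima: Forehand → 9, Backhand → -4; minimax = -4.
-8 ≠ -4, so there is no saddle point; optimal play is mixed.
Body is strictly dominated by Wide, so the server never plays it.
On the remaining 2×2 (Wide, T vs Forehand, Backhand):
Let the server play Wide with probability p. Expected payoff against Forehand: (-11)p + 9(1−p) = −20p + 9; against Backhand: (-4)p + (-8)(1−p) = 4p − 8.
Setting these equal: −20p + 9 = 4p − 8 ⇒ −24p = -17 ⇒ p = 17/24, and the value is (-20)·(17/24) + 9 = -31/6.
For the receiver: with q = P(Forehand), equating Wide's and T's payoffs gives −7q − 4 = 17q − 8 ⇒ q = 1/6.

1/6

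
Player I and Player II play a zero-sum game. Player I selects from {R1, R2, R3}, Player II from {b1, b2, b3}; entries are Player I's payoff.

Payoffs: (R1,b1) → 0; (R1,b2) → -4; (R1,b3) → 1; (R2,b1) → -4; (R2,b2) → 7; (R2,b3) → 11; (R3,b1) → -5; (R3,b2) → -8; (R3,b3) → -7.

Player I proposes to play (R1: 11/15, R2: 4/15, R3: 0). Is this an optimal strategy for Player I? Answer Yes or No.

Yes

Against b1 this mix gives (11/15)·0 + (4/15)·(-4) = -16/15.
Against b2 this mix gives (11/15)·(-4) + (4/15)·7 = -16/15.
Against b3 this mix gives (11/15)·1 + (4/15)·11 = 11/3.
All of Player II's active replies (b1, b2) yield -16/15, and no column does worse for Player I. The mix makes Player II indifferent and guarantees -16/15, so it is optimal.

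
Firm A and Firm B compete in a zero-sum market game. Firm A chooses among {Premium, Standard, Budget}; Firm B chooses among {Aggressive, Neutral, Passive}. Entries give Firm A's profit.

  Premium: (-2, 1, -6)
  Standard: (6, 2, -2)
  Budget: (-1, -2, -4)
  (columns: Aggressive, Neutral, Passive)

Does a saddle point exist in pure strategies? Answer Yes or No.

Yes

Row minima: Premium → -6, Standard → -2, Budget → -4; maximin = -2.
Column maxima: Aggressive → 6, Neutral → 2, Passive → -2; minimax = -2.
maximin = minimax = -2, so a saddle point exists.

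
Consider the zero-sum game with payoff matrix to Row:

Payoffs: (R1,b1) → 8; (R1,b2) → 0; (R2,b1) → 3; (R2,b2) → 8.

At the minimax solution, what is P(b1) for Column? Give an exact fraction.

Row minima: R1 → 0, R2 → 3; maximin = 3.
Column maxima: b1 → 8, b2 → 8; minimax = 8.
3 ≠ 8, so there is no saddle point; optimal play is mixed.
Let Row play R1 with probability p. Expected payoff against b1: 8p + 3(1−p) = 5p + 3; against b2: 0p + 8(1−p) = −8p + 8.
Setting these equal: 5p + 3 = −8p + 8 ⇒ 13p = 5 ⇒ p = 5/13, and the value is (5)·(5/13) + 3 = 64/13.
For Column: with q = P(b1), equating R1's and R2's payoffs gives 8q = −5q + 8 ⇒ q = 8/13.

8/13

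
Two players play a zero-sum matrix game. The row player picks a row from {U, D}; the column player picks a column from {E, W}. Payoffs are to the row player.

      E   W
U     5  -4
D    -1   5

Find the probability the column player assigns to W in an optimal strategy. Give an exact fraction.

2/5

Row minima: U → -4, D → -1; maximin = -1.
Column maxima: E → 5, W → 5; minimax = 5.
-1 ≠ 5, so there is no saddle point; optimal play is mixed.
Let the row player play U with probability p. Expected payoff against E: 5p + (-1)(1−p) = 6p − 1; against W: (-4)p + 5(1−p) = −9p + 5.
Setting these equal: 6p − 1 = −9p + 5 ⇒ 15p = 6 ⇒ p = 2/5, and the value is (6)·(2/5) − 1 = 7/5.
For the column player: with q = P(E), equating U's and D's payoffs gives 9q − 4 = −6q + 5 ⇒ q = 3/5.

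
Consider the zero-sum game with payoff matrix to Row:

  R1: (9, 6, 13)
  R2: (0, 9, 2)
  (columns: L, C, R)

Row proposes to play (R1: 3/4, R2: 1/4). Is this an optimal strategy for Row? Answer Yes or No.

Yes

Against L this mix gives (3/4)·9 + (1/4)·0 = 27/4.
Against C this mix gives (3/4)·6 + (1/4)·9 = 27/4.
Against R this mix gives (3/4)·13 + (1/4)·2 = 41/4.
All of Column's active replies (L, C) yield 27/4, and no column does worse for Row. The mix makes Column indifferent and guarantees 27/4, so it is optimal.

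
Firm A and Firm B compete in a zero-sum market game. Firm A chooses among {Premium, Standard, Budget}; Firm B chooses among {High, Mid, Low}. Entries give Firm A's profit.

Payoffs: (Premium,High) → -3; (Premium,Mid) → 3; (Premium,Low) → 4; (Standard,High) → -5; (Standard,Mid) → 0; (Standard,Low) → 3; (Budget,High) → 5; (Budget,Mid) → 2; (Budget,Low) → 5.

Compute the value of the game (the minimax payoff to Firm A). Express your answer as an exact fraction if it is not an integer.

7/3

Row minima: Premium → -3, Standard → -5, Budget → 2; maximin = 2.
Column maxima: High → 5, Mid → 3, Low → 5; minimax = 3.
2 ≠ 3, so there is no saddle point; optimal play is mixed.
Standard is strictly dominated by Premium, so Firm A never plays it.
Low is strictly dominated by Mid (it gives Firm A strictly more in every row), so Firm B never plays it.
On the remaining 2×2 (Premium, Budget vs High, Mid):
Let Firm A play Premium with probability p. Expected payoff against High: (-3)p + 5(1−p) = −8p + 5; against Mid: 3p + 2(1−p) = p + 2.
Setting these equal: −8p + 5 = p + 2 ⇒ −9p = -3 ⇒ p = 1/3, and the value is (-8)·(1/3) + 5 = 7/3.
For Firm B: with q = P(High), equating Premium's and Budget's payoffs gives −6q + 3 = 3q + 2 ⇒ q = 1/9.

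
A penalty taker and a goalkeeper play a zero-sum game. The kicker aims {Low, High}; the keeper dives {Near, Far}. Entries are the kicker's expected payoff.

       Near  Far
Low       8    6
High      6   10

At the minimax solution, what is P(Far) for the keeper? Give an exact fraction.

Row minima: Low → 6, High → 6; maximin = 6.
Column maxima: Near → 8, Far → 10; minimax = 8.
6 ≠ 8, so there is no saddle point; optimal play is mixed.
Let the kicker play Low with probability p. Expected payoff against Near: 8p + 6(1−p) = 2p + 6; against Far: 6p + 10(1−p) = −4p + 10.
Setting these equal: 2p + 6 = −4p + 10 ⇒ 6p = 4 ⇒ p = 2/3, and the value is (2)·(2/3) + 6 = 22/3.
For the keeper: with q = P(Near), equating Low's and High's payoffs gives 2q + 6 = −4q + 10 ⇒ q = 2/3.

1/3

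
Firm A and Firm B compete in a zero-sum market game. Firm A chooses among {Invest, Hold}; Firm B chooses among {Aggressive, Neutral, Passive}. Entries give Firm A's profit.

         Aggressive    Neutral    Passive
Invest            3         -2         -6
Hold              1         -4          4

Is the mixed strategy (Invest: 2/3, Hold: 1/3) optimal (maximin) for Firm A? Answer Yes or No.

Against Aggressive this mix gives (2/3)·3 + (1/3)·1 = 7/3.
Against Neutral this mix gives (2/3)·(-2) + (1/3)·(-4) = -8/3.
Against Passive this mix gives (2/3)·(-6) + (1/3)·4 = -8/3.
All of Firm B's active replies (Neutral, Passive) yield -8/3, and no column does worse for Firm A. The mix makes Firm B indifferent and guarantees -8/3, so it is optimal.

Yes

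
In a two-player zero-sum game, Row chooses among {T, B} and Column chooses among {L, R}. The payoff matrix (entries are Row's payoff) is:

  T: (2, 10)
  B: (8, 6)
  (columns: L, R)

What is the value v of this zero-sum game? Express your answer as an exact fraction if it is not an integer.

34/5

Row minima: T → 2, B → 6; maximin = 6.
Column maxima: L → 8, R → 10; minimax = 8.
6 ≠ 8, so there is no saddle point; optimal play is mixed.
Let Row play T with probability p. Expected payoff against L: 2p + 8(1−p) = −6p + 8; against R: 10p + 6(1−p) = 4p + 6.
Setting these equal: −6p + 8 = 4p + 6 ⇒ −10p = -2 ⇒ p = 1/5, and the value is (-6)·(1/5) + 8 = 34/5.
For Column: with q = P(L), equating T's and B's payoffs gives −8q + 10 = 2q + 6 ⇒ q = 2/5.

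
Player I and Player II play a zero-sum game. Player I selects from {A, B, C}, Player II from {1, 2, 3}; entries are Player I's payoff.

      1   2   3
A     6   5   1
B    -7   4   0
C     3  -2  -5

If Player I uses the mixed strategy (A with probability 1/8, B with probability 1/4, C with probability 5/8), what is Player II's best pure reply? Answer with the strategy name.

If Player II plays 1, Player I's expected payoff is (1/8)·6 + (1/4)·(-7) + (5/8)·3 = 7/8.
If Player II plays 2, Player I's expected payoff is (1/8)·5 + (1/4)·4 + (5/8)·(-2) = 3/8.
If Player II plays 3, Player I's expected payoff is (1/8)·1 + (1/4)·0 + (5/8)·(-5) = -3.
Player II minimizes Player I's payoff; the smallest is -3, so the best response is 3.

3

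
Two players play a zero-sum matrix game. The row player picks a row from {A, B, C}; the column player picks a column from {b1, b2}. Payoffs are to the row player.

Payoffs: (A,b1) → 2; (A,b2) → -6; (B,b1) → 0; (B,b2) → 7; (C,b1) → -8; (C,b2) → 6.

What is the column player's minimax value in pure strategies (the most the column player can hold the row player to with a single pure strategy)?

Column maxima: b1 → 2, b2 → 7.
The smallest of these is 2.

2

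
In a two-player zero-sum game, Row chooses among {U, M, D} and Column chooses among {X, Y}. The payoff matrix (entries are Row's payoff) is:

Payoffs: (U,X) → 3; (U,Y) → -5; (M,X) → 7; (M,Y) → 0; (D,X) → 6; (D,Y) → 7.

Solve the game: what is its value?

49/8

Row minima: U → -5, M → 0, D → 6; maximin = 6.
Column maxima: X → 7, Y → 7; minimax = 7.
6 ≠ 7, so there is no saddle point; optimal play is mixed.
U is strictly dominated by M, so Row never plays it.
On the remaining 2×2 (M, D vs X, Y):
Let Row play M with probability p. Expected payoff against X: 7p + 6(1−p) = p + 6; against Y: 0p + 7(1−p) = −7p + 7.
Setting these equal: p + 6 = −7p + 7 ⇒ 8p = 1 ⇒ p = 1/8, and the value is (1)·(1/8) + 6 = 49/8.
For Column: with q = P(X), equating M's and D's payoffs gives 7q = −q + 7 ⇒ q = 7/8.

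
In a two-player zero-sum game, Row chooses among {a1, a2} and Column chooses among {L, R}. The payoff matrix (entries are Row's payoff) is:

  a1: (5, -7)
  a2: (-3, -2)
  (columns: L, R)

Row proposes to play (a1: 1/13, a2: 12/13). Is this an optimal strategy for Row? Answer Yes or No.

Yes

Against L this mix gives (1/13)·5 + (12/13)·(-3) = -31/13.
Against R this mix gives (1/13)·(-7) + (12/13)·(-2) = -31/13.
All of Column's active replies (L, R) yield -31/13, and no column does worse for Row. The mix makes Column indifferent and guarantees -31/13, so it is optimal.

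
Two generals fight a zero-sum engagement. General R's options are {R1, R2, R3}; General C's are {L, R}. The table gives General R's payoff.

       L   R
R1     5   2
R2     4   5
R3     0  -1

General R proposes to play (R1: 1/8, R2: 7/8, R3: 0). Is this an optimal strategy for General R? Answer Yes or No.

No

Against L this mix gives (1/8)·5 + (7/8)·4 = 33/8.
Against R this mix gives (1/8)·2 + (7/8)·5 = 37/8.
General C will play L, holding General R to 33/8. Shifting weight toward the row that does better against L would raise this floor (the equalizing mix achieves 17/4 against both L and R), so the proposed strategy is not optimal.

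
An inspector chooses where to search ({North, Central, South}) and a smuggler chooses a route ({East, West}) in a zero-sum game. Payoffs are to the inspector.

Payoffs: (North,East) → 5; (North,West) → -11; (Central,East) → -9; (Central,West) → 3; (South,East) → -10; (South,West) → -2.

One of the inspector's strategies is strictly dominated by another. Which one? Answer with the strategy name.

South

Central gives a strictly higher payoff than South against every column: -9 > -10, 3 > -2.
So South is strictly dominated and the inspector never plays it.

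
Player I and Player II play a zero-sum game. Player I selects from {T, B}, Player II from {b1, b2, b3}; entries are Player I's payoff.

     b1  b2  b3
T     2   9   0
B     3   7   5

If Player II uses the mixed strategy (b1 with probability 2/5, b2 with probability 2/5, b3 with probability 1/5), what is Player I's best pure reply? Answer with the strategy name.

Expected payoff of T: (2/5)·2 + (2/5)·9 + (1/5)·0 = 22/5.
Expected payoff of B: (2/5)·3 + (2/5)·7 + (1/5)·5 = 5.
The largest is 5, so Player I's best response is B.

B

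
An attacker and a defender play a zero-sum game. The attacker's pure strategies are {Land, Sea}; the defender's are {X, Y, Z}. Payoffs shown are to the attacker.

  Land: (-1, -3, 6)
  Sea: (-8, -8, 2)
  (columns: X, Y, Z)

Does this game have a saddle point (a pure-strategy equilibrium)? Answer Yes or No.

Yes

Row minima: Land → -3, Sea → -8; maximin = -3.
Column maxima: X → -1, Y → -3, Z → 6; minimax = -3.
maximin = minimax = -3, so a saddle point exists.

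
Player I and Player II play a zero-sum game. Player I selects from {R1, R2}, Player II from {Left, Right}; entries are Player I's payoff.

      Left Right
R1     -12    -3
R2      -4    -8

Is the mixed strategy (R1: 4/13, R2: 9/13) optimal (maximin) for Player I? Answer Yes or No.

Yes

Against Left this mix gives (4/13)·(-12) + (9/13)·(-4) = -84/13.
Against Right this mix gives (4/13)·(-3) + (9/13)·(-8) = -84/13.
All of Player II's active replies (Left, Right) yield -84/13, and no column does worse for Player I. The mix makes Player II indifferent and guarantees -84/13, so it is optimal.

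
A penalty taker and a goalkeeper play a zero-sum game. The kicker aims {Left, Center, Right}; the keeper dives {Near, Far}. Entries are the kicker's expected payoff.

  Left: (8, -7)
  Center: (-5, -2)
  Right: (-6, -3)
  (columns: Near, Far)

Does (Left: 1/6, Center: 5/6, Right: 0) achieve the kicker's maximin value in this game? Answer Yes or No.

Yes

Against Near this mix gives (1/6)·8 + (5/6)·(-5) = -17/6.
Against Far this mix gives (1/6)·(-7) + (5/6)·(-2) = -17/6.
All of the keeper's active replies (Near, Far) yield -17/6, and no column does worse for the kicker. The mix makes the keeper indifferent and guarantees -17/6, so it is optimal.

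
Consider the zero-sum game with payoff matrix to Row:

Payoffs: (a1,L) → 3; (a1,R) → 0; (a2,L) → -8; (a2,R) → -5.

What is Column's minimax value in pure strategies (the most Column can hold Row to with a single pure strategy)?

0

Column maxima: L → 3, R → 0.
The smallest of these is 0.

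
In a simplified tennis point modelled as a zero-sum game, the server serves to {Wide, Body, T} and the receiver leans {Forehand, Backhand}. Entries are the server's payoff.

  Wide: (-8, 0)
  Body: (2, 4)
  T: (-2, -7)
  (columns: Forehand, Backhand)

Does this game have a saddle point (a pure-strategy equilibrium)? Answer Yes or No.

Yes

Row minima: Wide → -8, Body → 2, T → -7; maximin = 2.
Column maxima: Forehand → 2, Backhand → 4; minimax = 2.
maximin = minimax = 2, so a saddle point exists.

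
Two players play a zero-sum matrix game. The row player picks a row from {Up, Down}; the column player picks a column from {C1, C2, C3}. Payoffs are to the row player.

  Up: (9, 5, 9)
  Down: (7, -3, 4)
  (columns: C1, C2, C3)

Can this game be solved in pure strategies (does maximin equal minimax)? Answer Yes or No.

Yes

Row minima: Up → 5, Down → -3; maximin = 5.
Column maxima: C1 → 9, C2 → 5, C3 → 9; minimax = 5.
maximin = minimax = 5, so a saddle point exists.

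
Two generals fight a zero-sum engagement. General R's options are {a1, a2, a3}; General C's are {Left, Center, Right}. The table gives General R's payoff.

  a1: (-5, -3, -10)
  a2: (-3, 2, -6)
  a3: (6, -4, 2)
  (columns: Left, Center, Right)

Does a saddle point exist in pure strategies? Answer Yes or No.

Row minima: a1 → -10, a2 → -6, a3 → -4; maximin = -4.
Column maxima: Left → 6, Center → 2, Right → 2; minimax = 2.
-4 ≠ 2, so no pure-strategy equilibrium exists.

No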